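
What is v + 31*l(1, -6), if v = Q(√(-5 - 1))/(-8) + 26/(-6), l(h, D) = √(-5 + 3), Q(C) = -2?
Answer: -49/12 + 31*I*√2 ≈ -4.0833 + 43.841*I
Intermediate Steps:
l(h, D) = I*√2 (l(h, D) = √(-2) = I*√2)
v = -49/12 (v = -2/(-8) + 26/(-6) = -2*(-⅛) + 26*(-⅙) = ¼ - 13/3 = -49/12 ≈ -4.0833)
v + 31*l(1, -6) = -49/12 + 31*(I*√2) = -49/12 + 31*I*√2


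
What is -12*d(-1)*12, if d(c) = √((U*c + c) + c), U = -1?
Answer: -144*I ≈ -144.0*I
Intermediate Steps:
d(c) = √c (d(c) = √((-c + c) + c) = √(0 + c) = √c)
-12*d(-1)*12 = -12*I*12 = -144*I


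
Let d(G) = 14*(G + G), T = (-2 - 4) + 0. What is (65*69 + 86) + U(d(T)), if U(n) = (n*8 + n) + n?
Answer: 2891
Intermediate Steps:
T = -6 (T = -6 + 0 = -6)
d(G) = 28*G (d(G) = 14*(2*G) = 28*G)
U(n) = 10*n (U(n) = (8*n + n) + n = 9*n + n = 10*n)
(65*69 + 86) + U(d(T)) = (65*69 + 86) + 10*(28*(-6)) = (4485 + 86) + 10*(-168) = 4571 - 1680 = 2891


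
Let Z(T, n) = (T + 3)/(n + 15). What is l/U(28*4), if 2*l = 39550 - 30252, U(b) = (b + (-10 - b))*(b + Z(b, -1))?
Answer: -32543/8415 ≈ -3.8673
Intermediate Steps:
Z(T, n) = (3 + T)/(15 + n)
U(b) = -15/7 - 75*b/7 (U(b) = (b + (-10 - b))*(b + (3 + b)/(15 - 1)) = -10*(b + (3 + b)/14) = -10*(b + (3/14 + b/14)) = -10*(3/14 + 15*b/14) = -15/7 - 75*b/7)
l = 4649 (l = (39550 - 30252)/2 = (½)*9298 = 4649)
l/U(28*4) = 4649/(-15/7 - 300*4) = 4649/(-15/7 - 75/7*112) = 4649/(-15/7 - 1200) = 4649/(-8415/7) = 4649*(-7/8415) = -32543/8415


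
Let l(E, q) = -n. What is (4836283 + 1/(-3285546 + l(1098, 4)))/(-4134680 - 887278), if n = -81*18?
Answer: -15882778964903/16492552004304 ≈ -0.96303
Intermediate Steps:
n = -1458
l(E, q) = 1458 (l(E, q) = -1*(-1458) = 1458)
(4836283 + 1/(-3285546 + l(1098, 4)))/(-4134680 - 887278) = (4836283 + 1/(-3285546 + 1458))/(-4134680 - 887278) = (4836283 + 1/(-3284088))/(-5021958) = (4836283 - 1/3284088)*(-1/5021958) = (15882778964903/3284088)*(-1/5021958) = -15882778964903/16492552004304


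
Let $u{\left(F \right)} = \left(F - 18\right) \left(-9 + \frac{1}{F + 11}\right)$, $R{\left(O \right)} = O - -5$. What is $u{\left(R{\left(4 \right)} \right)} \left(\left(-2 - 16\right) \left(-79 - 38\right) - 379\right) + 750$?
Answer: $\frac{2797197}{20} \approx 1.3986 \cdot 10^{5}$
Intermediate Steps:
$R{\left(O \right)} = 5 + O$ ($R{\left(O \right)} = O + 5 = 5 + O$)
$u{\left(F \right)} = \left(-18 + F\right) \left(-9 + \frac{1}{11 + F}\right)$
$u{\left(R{\left(4 \right)} \right)} \left(\left(-2 - 16\right) \left(-79 - 38\right) - 379\right) + 750 = \frac{1764 - 9 \left(5 + 4\right)^{2} + 64 \left(5 + 4\right)}{11 + \left(5 + 4\right)} \left(\left(-2 - 16\right) \left(-79 - 38\right) - 379\right) + 750 = \frac{1764 - 9 \cdot 9^{2} + 64 \cdot 9}{11 + 9} \left(\left(-18\right) \left(-117\right) - 379\right) + 750 = \frac{1764 - 729 + 576}{20} \left(2106 - 379\right) + 750 = \frac{1764 - 729 + 576}{20} \cdot 1727 + 750 = \frac{1}{20} \cdot 1611 \cdot 1727 + 750 = \frac{1611}{20} \cdot 1727 + 750 = \frac{2782197}{20} + 750 = \frac{2797197}{20}$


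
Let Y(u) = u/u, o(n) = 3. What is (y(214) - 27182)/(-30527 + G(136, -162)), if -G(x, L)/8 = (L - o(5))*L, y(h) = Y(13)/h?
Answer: 5816947/52294538 ≈ 0.11123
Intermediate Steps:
Y(u) = 1
y(h) = 1/h
G(x, L) = -8*L*(-3 + L) (G(x, L) = -8*(L - 1*3)*L = -8*(L - 3)*L = -8*(-3 + L)*L = -8*L*(-3 + L))
(y(214) - 27182)/(-30527 + G(136, -162)) = (1/214 - 27182)/(-30527 + 8*(-162)*(3 - 1*(-162))) = (1/214 - 27182)/(-30527 + 8*(-162)*(3 + 162)) = -5816947/(214*(-30527 + 8*(-162)*165)) = -5816947/(214*(-30527 - 213840)) = -5816947/214/(-244367) = -5816947/214*(-1/244367) = 5816947/52294538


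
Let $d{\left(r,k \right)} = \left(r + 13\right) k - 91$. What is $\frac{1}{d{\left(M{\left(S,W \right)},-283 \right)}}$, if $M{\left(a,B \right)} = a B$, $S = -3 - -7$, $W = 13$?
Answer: $- \frac{1}{18486} \approx -5.4095 \cdot 10^{-5}$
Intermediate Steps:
$S = 4$ ($S = -3 + 7 = 4$)
$M{\left(a,B \right)} = B a$
$d{\left(r,k \right)} = -91 + k \left(13 + r\right)$ ($d{\left(r,k \right)} = \left(13 + r\right) k - 91 = k \left(13 + r\right) - 91 = -91 + k \left(13 + r\right)$)
$\frac{1}{d{\left(M{\left(S,W \right)},-283 \right)}} = \frac{1}{-91 + 13 \left(-283\right) - 283 \cdot 13 \cdot 4} = \frac{1}{-91 - 3679 - 14716} = \frac{1}{-18486} = - \frac{1}{18486}$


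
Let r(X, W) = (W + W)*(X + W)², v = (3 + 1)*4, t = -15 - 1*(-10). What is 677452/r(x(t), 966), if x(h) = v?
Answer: 169363/465768492 ≈ 0.00036362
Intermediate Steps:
t = -5 (t = -15 + 10 = -5)
v = 16 (v = 4*4 = 16)
x(h) = 16
r(X, W) = 2*W*(W + X)² (r(X, W) = (2*W)*(W + X)² = 2*W*(W + X)²)
677452/r(x(t), 966) = 677452/((2*966*(966 + 16)²)) = 677452/((2*966*982²)) = 677452/((2*966*964324)) = 677452/1863073968 = 677452*(1/1863073968) = 169363/465768492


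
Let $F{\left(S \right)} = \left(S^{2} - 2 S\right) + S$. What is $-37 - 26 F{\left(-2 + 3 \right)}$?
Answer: $-37$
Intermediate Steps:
$F{\left(S \right)} = S^{2} - S$
$-37 - 26 F{\left(-2 + 3 \right)} = -37 - 26 \left(-2 + 3\right) \left(-1 + \left(-2 + 3\right)\right) = -37 - 26 \cdot 1 \left(-1 + 1\right) = -37 - 26 \cdot 1 \cdot 0 = -37 - 0 = -37 + 0 = -37$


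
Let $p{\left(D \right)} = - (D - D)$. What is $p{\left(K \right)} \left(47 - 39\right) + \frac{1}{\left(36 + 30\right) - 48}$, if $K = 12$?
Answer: $\frac{1}{18} \approx 0.055556$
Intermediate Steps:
$p{\left(D \right)} = 0$ ($p{\left(D \right)} = \left(-1\right) 0 = 0$)
$p{\left(K \right)} \left(47 - 39\right) + \frac{1}{\left(36 + 30\right) - 48} = 0 \left(47 - 39\right) + \frac{1}{\left(36 + 30\right) - 48} = 0 \cdot 8 + \frac{1}{66 - 48} = 0 + \frac{1}{18} = \frac{1}{18}$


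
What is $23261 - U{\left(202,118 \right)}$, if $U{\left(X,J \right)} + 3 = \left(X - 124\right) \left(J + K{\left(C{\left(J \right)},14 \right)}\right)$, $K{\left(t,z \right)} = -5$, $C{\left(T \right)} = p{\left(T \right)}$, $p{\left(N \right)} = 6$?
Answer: $14450$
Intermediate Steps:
$C{\left(T \right)} = 6$
$U{\left(X,J \right)} = -3 + \left(-124 + X\right) \left(-5 + J\right)$ ($U{\left(X,J \right)} = -3 + \left(X - 124\right) \left(J - 5\right) = -3 + \left(-124 + X\right) \left(-5 + J\right)$)
$23261 - U{\left(202,118 \right)} = 23261 - \left(617 - 14632 - 1010 + 118 \cdot 202\right) = 23261 - \left(617 - 14632 - 1010 + 23836\right) = 23261 - 8811 = 14450$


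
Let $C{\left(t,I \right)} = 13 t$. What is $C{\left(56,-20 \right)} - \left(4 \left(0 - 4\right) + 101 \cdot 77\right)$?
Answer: $-7033$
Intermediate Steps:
$C{\left(56,-20 \right)} - \left(4 \left(0 - 4\right) + 101 \cdot 77\right) = 13 \cdot 56 - \left(4 \left(0 - 4\right) + 101 \cdot 77\right) = 728 - \left(4 \left(-4\right) + 7777\right) = 728 - \left(-16 + 7777\right) = 728 - 7761 = -7033$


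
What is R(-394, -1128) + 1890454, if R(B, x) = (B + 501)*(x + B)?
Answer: 1727600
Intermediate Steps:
R(B, x) = (501 + B)*(B + x)
R(-394, -1128) + 1890454 = ((-394)² + 501*(-394) + 501*(-1128) - 394*(-1128)) + 1890454 = (155236 - 197394 - 565128 + 444432) + 1890454 = -162854 + 1890454 = 1727600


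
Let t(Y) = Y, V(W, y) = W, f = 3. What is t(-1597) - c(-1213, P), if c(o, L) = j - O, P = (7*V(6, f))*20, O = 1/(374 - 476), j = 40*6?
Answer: -187375/102 ≈ -1837.0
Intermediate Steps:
j = 240
O = -1/102 (O = 1/(-102) = -1/102 ≈ -0.0098039)
P = 840 (P = (7*6)*20 = 42*20 = 840)
c(o, L) = 24481/102 (c(o, L) = 240 - 1*(-1/102) = 240 + 1/102 = 24481/102)
t(-1597) - c(-1213, P) = -1597 - 1*24481/102 = -1597 - 24481/102 = -187375/102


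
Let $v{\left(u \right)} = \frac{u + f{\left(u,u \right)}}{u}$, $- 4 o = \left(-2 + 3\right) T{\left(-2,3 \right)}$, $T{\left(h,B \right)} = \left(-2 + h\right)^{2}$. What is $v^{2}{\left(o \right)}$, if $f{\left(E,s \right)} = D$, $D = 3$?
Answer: $\frac{1}{16} \approx 0.0625$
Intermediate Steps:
$f{\left(E,s \right)} = 3$
$o = -4$ ($o = - \frac{\left(-2 + 3\right) \left(-2 - 2\right)^{2}}{4} = - \frac{1 \left(-4\right)^{2}}{4} = - \frac{1 \cdot 16}{4} = \left(- \frac{1}{4}\right) 16 = -4$)
$v{\left(u \right)} = \frac{3 + u}{u}$ ($v{\left(u \right)} = \frac{u + 3}{u} = \frac{3 + u}{u}$)
$v^{2}{\left(o \right)} = \left(\frac{3 - 4}{-4}\right)^{2} = \left(\left(- \frac{1}{4}\right) \left(-1\right)\right)^{2} = \left(\frac{1}{4}\right)^{2} = \frac{1}{16}$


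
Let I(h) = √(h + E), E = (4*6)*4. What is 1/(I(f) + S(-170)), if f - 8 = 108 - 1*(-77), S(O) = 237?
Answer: 1/254 ≈ 0.0039370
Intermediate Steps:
E = 96 (E = 24*4 = 96)
f = 193 (f = 8 + (108 - 1*(-77)) = 8 + (108 + 77) = 8 + 185 = 193)
I(h) = √(96 + h) (I(h) = √(h + 96) = √(96 + h))
1/(I(f) + S(-170)) = 1/(√(96 + 193) + 237) = 1/(√289 + 237) = 1/(17 + 237) = 1/254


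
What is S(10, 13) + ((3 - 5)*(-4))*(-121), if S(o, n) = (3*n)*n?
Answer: -461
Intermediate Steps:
S(o, n) = 3*n**2
S(10, 13) + ((3 - 5)*(-4))*(-121) = 3*13**2 + ((3 - 5)*(-4))*(-121) = 3*169 - 2*(-4)*(-121) = 507 + 8*(-121) = 507 - 968 = -461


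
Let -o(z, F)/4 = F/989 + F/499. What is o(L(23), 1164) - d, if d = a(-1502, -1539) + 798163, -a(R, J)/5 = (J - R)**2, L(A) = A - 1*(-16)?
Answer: -390531065626/493511 ≈ -7.9133e+5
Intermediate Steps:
L(A) = 16 + A (L(A) = A + 16 = 16 + A)
o(z, F) = -5952*F/493511 (o(z, F) = -4*(F/989 + F/499) = -5952*F/493511)
a(R, J) = -5*(J - R)**2
d = 791318 (d = -5*(-1539 - 1*(-1502))**2 + 798163 = -5*(-1539 + 1502)**2 + 798163 = -5*(-37)**2 + 798163 = -5*1369 + 798163 = -6845 + 798163 = 791318)
o(L(23), 1164) - d = -5952/493511*1164 - 1*791318 = -6928128/493511 - 791318 = -390531065626/493511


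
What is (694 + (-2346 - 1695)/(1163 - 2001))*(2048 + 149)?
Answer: 1286591761/838 ≈ 1.5353e+6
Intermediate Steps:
(694 + (-2346 - 1695)/(1163 - 2001))*(2048 + 149) = (694 - 4041/(-838))*2197 = (694 - 4041*(-1/838))*2197 = (694 + 4041/838)*2197 = (585613/838)*2197 = 1286591761/838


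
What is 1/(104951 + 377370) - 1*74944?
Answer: -36147065023/482321 ≈ -74944.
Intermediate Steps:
1/(104951 + 377370) - 1*74944 = 1/482321 - 74944 = -36147065023/482321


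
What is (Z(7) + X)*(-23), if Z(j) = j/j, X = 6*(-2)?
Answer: 253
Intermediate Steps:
X = -12
Z(j) = 1
(Z(7) + X)*(-23) = (1 - 12)*(-23) = -11*(-23) = 253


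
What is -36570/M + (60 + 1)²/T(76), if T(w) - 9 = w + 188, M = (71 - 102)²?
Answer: -6407729/262353 ≈ -24.424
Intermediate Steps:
M = 961 (M = (-31)² = 961)
T(w) = 197 + w (T(w) = 9 + (w + 188) = 9 + (188 + w) = 197 + w)
-36570/M + (60 + 1)²/T(76) = -36570/961 + (60 + 1)²/(197 + 76) = -36570*1/961 + 61²/273 = -36570/961 + 3721*(1/273) = -36570/961 + 3721/273 = -6407729/262353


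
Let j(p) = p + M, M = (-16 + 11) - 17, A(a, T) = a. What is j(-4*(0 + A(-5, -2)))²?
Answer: 4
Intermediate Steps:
M = -22 (M = -5 - 17 = -22)
j(p) = -22 + p (j(p) = p - 22 = -22 + p)
j(-4*(0 + A(-5, -2)))² = (-22 - 4*(0 - 5))² = (-22 - 4*(-5))² = (-22 + 20)² = (-2)² = 4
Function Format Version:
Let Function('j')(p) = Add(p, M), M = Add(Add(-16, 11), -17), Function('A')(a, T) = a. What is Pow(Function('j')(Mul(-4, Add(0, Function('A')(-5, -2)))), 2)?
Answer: 4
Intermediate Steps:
M = -22 (M = Add(-5, -17) = -22)
Function('j')(p) = Add(-22, p) (Function('j')(p) = Add(p, -22) = Add(-22, p))
Pow(Function('j')(Mul(-4, Add(0, Function('A')(-5, -2)))), 2) = Pow(Add(-22, Mul(-4, Add(0, -5))), 2) = Pow(Add(-22, Mul(-4, -5)), 2) = Pow(Add(-22, 20), 2) = Pow(-2, 2) = 4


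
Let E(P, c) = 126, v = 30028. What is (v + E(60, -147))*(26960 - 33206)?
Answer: -188341884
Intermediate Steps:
(v + E(60, -147))*(26960 - 33206) = (30028 + 126)*(26960 - 33206) = 30154*(-6246) = -188341884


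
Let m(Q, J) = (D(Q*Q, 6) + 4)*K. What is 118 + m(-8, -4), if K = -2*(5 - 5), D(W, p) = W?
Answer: 118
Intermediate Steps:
K = 0 (K = -2*0 = 0)
m(Q, J) = 0 (m(Q, J) = (Q*Q + 4)*0 = (Q**2 + 4)*0 = (4 + Q**2)*0 = 0)
118 + m(-8, -4) = 118 + 0 = 118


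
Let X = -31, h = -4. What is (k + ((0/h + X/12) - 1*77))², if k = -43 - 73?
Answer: 5508409/144 ≈ 38253.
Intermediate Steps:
k = -116
(k + ((0/h + X/12) - 1*77))² = (-116 + ((0/(-4) - 31/12) - 1*77))² = (-116 + ((0*(-¼) - 31*1/12) - 77))² = (-116 + ((0 - 31/12) - 77))² = (-116 + (-31/12 - 77))² = (-116 - 955/12)² = (-2347/12)² = 5508409/144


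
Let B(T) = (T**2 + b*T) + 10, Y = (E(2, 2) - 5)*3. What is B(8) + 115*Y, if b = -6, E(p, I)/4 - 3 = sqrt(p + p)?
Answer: 5201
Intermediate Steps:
E(p, I) = 12 + 4*sqrt(2)*sqrt(p) (E(p, I) = 12 + 4*sqrt(p + p) = 12 + 4*sqrt(2*p) = 12 + 4*(sqrt(2)*sqrt(p)) = 12 + 4*sqrt(2)*sqrt(p))
Y = 45 (Y = ((12 + 4*sqrt(2)*sqrt(2)) - 5)*3 = ((12 + 8) - 5)*3 = (20 - 5)*3 = 15*3 = 45)
B(T) = 10 + T**2 - 6*T (B(T) = (T**2 - 6*T) + 10 = 10 + T**2 - 6*T)
B(8) + 115*Y = (10 + 8**2 - 6*8) + 115*45 = (10 + 64 - 48) + 5175 = 26 + 5175 = 5201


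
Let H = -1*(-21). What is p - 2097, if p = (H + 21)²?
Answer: -333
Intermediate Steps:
H = 21
p = 1764 (p = (21 + 21)² = 42² = 1764)
p - 2097 = 1764 - 2097 = -333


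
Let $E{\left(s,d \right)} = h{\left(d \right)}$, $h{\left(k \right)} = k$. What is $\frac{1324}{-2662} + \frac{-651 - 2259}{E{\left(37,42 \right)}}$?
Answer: $- \frac{650169}{9317} \approx -69.783$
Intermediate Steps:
$E{\left(s,d \right)} = d$
$\frac{1324}{-2662} + \frac{-651 - 2259}{E{\left(37,42 \right)}} = \frac{1324}{-2662} + \frac{-651 - 2259}{42} = 1324 \left(- \frac{1}{2662}\right) - \frac{485}{7} = - \frac{662}{1331} - \frac{485}{7} = - \frac{650169}{9317}$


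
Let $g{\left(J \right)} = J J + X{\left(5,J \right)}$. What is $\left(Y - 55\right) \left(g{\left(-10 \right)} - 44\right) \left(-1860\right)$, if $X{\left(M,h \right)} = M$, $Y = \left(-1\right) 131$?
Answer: $21103560$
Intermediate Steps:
$Y = -131$
$g{\left(J \right)} = 5 + J^{2}$ ($g{\left(J \right)} = J J + 5 = J^{2} + 5 = 5 + J^{2}$)
$\left(Y - 55\right) \left(g{\left(-10 \right)} - 44\right) \left(-1860\right) = \left(-131 - 55\right) \left(\left(5 + \left(-10\right)^{2}\right) - 44\right) \left(-1860\right) = - 186 \left(\left(5 + 100\right) - 44\right) \left(-1860\right) = - 186 \left(105 - 44\right) \left(-1860\right) = \left(-186\right) 61 \left(-1860\right) = \left(-11346\right) \left(-1860\right) = 21103560$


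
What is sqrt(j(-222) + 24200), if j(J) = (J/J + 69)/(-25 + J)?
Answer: sqrt(1476400510)/247 ≈ 155.56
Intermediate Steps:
j(J) = 70/(-25 + J) (j(J) = (1 + 69)/(-25 + J) = 70/(-25 + J))
sqrt(j(-222) + 24200) = sqrt(70/(-25 - 222) + 24200) = sqrt(70/(-247) + 24200) = sqrt(70*(-1/247) + 24200) = sqrt(-70/247 + 24200) = sqrt(5977330/247) = sqrt(1476400510)/247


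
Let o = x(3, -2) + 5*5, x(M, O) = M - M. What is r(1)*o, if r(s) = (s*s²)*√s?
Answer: 25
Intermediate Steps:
x(M, O) = 0
r(s) = s^(7/2) (r(s) = s³*√s = s^(7/2))
o = 25 (o = 0 + 5*5 = 0 + 25 = 25)
r(1)*o = 1^(7/2)*25 = 1*25 = 25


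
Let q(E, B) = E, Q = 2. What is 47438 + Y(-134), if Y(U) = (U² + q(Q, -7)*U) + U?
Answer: 64992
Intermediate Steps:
Y(U) = U² + 3*U (Y(U) = (U² + 2*U) + U = U² + 3*U)
47438 + Y(-134) = 47438 - 134*(3 - 134) = 47438 - 134*(-131) = 47438 + 17554 = 64992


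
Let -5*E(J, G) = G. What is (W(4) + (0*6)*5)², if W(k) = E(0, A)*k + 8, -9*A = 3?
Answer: 15376/225 ≈ 68.338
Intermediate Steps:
A = -⅓ (A = -⅑*3 = -⅓ ≈ -0.33333)
E(J, G) = -G/5
W(k) = 8 + k/15 (W(k) = (-⅕*(-⅓))*k + 8 = k/15 + 8 = 8 + k/15)
(W(4) + (0*6)*5)² = ((8 + (1/15)*4) + (0*6)*5)² = ((8 + 4/15) + 0*5)² = (124/15 + 0)² = (124/15)² = 15376/225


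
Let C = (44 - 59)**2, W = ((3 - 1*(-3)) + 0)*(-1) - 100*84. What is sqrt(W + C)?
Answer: 9*I*sqrt(101) ≈ 90.449*I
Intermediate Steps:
W = -8406 (W = ((3 + 3) + 0)*(-1) - 8400 = (6 + 0)*(-1) - 8400 = 6*(-1) - 8400 = -6 - 8400 = -8406)
C = 225 (C = (-15)**2 = 225)
sqrt(W + C) = sqrt(-8406 + 225) = sqrt(-8181) = 9*I*sqrt(101)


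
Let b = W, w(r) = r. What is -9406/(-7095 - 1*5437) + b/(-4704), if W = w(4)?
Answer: 2762231/3684408 ≈ 0.74971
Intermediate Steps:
W = 4
b = 4
-9406/(-7095 - 1*5437) + b/(-4704) = -9406/(-7095 - 1*5437) + 4/(-4704) = -9406/(-7095 - 5437) + 4*(-1/4704) = -9406/(-12532) - 1/1176 = -9406*(-1/12532) - 1/1176 = 4703/6266 - 1/1176 = 2762231/3684408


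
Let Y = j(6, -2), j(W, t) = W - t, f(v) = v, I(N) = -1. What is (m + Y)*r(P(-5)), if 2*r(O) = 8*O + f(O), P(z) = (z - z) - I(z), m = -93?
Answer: -765/2 ≈ -382.50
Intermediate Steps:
Y = 8 (Y = 6 - 1*(-2) = 6 + 2 = 8)
P(z) = 1 (P(z) = (z - z) - 1*(-1) = 0 + 1 = 1)
r(O) = 9*O/2 (r(O) = (8*O + O)/2 = (9*O)/2 = 9*O/2)
(m + Y)*r(P(-5)) = (-93 + 8)*((9/2)*1) = -85*9/2 = -765/2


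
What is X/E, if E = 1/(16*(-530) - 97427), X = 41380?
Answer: -4382431660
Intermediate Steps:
E = -1/105907 (E = 1/(-8480 - 97427) = 1/(-105907) = -1/105907 ≈ -9.4422e-6)
X/E = 41380/(-1/105907) = 41380*(-105907) = -4382431660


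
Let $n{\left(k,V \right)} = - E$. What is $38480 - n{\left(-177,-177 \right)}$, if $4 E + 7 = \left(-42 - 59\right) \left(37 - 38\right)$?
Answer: $\frac{77007}{2} \approx 38504.0$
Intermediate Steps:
$E = \frac{47}{2}$ ($E = - \frac{7}{4} + \frac{\left(-42 - 59\right) \left(37 - 38\right)}{4} = - \frac{7}{4} + \frac{\left(-101\right) \left(-1\right)}{4} = - \frac{7}{4} + \frac{1}{4} \cdot 101 = - \frac{7}{4} + \frac{101}{4} = \frac{47}{2} \approx 23.5$)
$n{\left(k,V \right)} = - \frac{47}{2}$ ($n{\left(k,V \right)} = \left(-1\right) \frac{47}{2} = - \frac{47}{2}$)
$38480 - n{\left(-177,-177 \right)} = 38480 - - \frac{47}{2} = 38480 + \frac{47}{2} = \frac{77007}{2}$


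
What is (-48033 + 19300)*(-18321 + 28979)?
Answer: -306236314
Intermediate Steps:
(-48033 + 19300)*(-18321 + 28979) = -28733*10658 = -306236314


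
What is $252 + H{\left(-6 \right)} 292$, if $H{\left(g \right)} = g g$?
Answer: $10764$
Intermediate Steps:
$H{\left(g \right)} = g^{2}$
$252 + H{\left(-6 \right)} 292 = 252 + \left(-6\right)^{2} \cdot 292 = 252 + 36 \cdot 292 = 252 + 10512 = 10764$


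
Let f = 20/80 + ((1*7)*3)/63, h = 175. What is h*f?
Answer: 1225/12 ≈ 102.08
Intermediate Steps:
f = 7/12 (f = 20*(1/80) + (7*3)*(1/63) = ¼ + 21*(1/63) = ¼ + ⅓ = 7/12 ≈ 0.58333)
h*f = 175*(7/12) = 1225/12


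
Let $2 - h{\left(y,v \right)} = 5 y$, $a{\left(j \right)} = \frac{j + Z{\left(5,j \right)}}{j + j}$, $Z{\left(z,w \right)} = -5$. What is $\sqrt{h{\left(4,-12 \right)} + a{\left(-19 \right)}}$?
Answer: $\frac{i \sqrt{6270}}{19} \approx 4.1675 i$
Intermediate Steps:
$a{\left(j \right)} = \frac{-5 + j}{2 j}$ ($a{\left(j \right)} = \frac{j - 5}{j + j} = \frac{-5 + j}{2 j}$)
$h{\left(y,v \right)} = 2 - 5 y$
$\sqrt{h{\left(4,-12 \right)} + a{\left(-19 \right)}} = \sqrt{\left(2 - 20\right) + \frac{-5 - 19}{2 \left(-19\right)}} = \sqrt{\left(2 - 20\right) + \frac{1}{2} \left(- \frac{1}{19}\right) \left(-24\right)} = \sqrt{-18 + \frac{12}{19}} = \sqrt{- \frac{330}{19}} = \frac{i \sqrt{6270}}{19}$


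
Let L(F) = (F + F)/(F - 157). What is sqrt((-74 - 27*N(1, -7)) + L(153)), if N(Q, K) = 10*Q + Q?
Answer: I*sqrt(1790)/2 ≈ 21.154*I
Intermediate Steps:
N(Q, K) = 11*Q
L(F) = 2*F/(-157 + F) (L(F) = (2*F)/(-157 + F) = 2*F/(-157 + F))
sqrt((-74 - 27*N(1, -7)) + L(153)) = sqrt((-74 - 297) + 2*153/(-157 + 153)) = sqrt((-74 - 27*11) + 2*153/(-4)) = sqrt((-74 - 297) + 2*153*(-1/4)) = sqrt(-371 - 153/2) = sqrt(-895/2) = I*sqrt(1790)/2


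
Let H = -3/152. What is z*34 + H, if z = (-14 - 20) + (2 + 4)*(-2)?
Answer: -237731/152 ≈ -1564.0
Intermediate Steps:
z = -46 (z = -34 + 6*(-2) = -34 - 12 = -46)
H = -3/152 (H = -3*1/152 = -3/152 ≈ -0.019737)
z*34 + H = -46*34 - 3/152 = -1564 - 3/152 = -237731/152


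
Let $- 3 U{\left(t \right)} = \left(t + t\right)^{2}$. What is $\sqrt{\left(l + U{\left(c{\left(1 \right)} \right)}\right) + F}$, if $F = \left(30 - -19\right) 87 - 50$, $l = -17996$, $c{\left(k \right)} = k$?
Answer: $\frac{i \sqrt{124059}}{3} \approx 117.41 i$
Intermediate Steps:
$U{\left(t \right)} = - \frac{4 t^{2}}{3}$ ($U{\left(t \right)} = - \frac{\left(t + t\right)^{2}}{3} = - \frac{\left(2 t\right)^{2}}{3} = - \frac{4 t^{2}}{3}$)
$F = 4213$ ($F = \left(30 + 19\right) 87 - 50 = 49 \cdot 87 - 50 = 4263 - 50 = 4213$)
$\sqrt{\left(l + U{\left(c{\left(1 \right)} \right)}\right) + F} = \sqrt{\left(-17996 - \frac{4 \cdot 1^{2}}{3}\right) + 4213} = \sqrt{\left(-17996 - \frac{4}{3}\right) + 4213} = \sqrt{- \frac{53992}{3} + 4213} = \sqrt{- \frac{41353}{3}} = \frac{i \sqrt{124059}}{3}$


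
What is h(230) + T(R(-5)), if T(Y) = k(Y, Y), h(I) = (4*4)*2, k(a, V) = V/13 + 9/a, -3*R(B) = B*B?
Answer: 29522/975 ≈ 30.279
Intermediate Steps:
R(B) = -B²/3 (R(B) = -B*B/3 = -B²/3)
k(a, V) = 9/a + V/13 (k(a, V) = V*(1/13) + 9/a = V/13 + 9/a = 9/a + V/13)
h(I) = 32 (h(I) = 16*2 = 32)
T(Y) = 9/Y + Y/13
h(230) + T(R(-5)) = 32 + (9/((-⅓*(-5)²)) + (-⅓*(-5)²)/13) = 32 + (9/((-⅓*25)) + (-⅓*25)/13) = 32 + (9/(-25/3) + (1/13)*(-25/3)) = 32 + (9*(-3/25) - 25/39) = 32 + (-27/25 - 25/39) = 32 - 1678/975 = 29522/975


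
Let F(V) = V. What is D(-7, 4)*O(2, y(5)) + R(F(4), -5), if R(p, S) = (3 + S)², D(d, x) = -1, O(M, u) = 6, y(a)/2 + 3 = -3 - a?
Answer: -2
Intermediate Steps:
y(a) = -12 - 2*a (y(a) = -6 + 2*(-3 - a) = -6 + (-6 - 2*a) = -12 - 2*a)
D(-7, 4)*O(2, y(5)) + R(F(4), -5) = -1*6 + (3 - 5)² = -6 + (-2)² = -6 + 4 = -2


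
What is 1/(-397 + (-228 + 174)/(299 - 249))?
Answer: -25/9952 ≈ -0.0025121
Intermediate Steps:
1/(-397 + (-228 + 174)/(299 - 249)) = 1/(-397 - 54/50) = 1/(-397 - 54*1/50) = 1/(-397 - 27/25) = 1/(-9952/25) = -25/9952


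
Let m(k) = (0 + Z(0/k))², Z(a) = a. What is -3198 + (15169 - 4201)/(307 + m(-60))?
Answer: -970818/307 ≈ -3162.3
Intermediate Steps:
m(k) = 0 (m(k) = (0 + 0/k)² = (0 + 0)² = 0² = 0)
-3198 + (15169 - 4201)/(307 + m(-60)) = -3198 + (15169 - 4201)/(307 + 0) = -3198 + 10968/307 = -970818/307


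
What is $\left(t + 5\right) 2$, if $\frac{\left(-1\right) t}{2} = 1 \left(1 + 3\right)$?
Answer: $-6$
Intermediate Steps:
$t = -8$ ($t = - 2 \cdot 1 \left(1 + 3\right) = - 2 \cdot 1 \cdot 4 = \left(-2\right) 4 = -8$)
$\left(t + 5\right) 2 = \left(-8 + 5\right) 2 = \left(-3\right) 2 = -6$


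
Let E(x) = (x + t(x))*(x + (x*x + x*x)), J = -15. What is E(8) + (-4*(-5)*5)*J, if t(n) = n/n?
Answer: -276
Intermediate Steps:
t(n) = 1
E(x) = (1 + x)*(x + 2*x²) (E(x) = (x + 1)*(x + (x*x + x*x)) = (1 + x)*(x + (x² + x²)) = (1 + x)*(x + 2*x²))
E(8) + (-4*(-5)*5)*J = 8*(1 + 2*8² + 3*8) + (-4*(-5)*5)*(-15) = 8*(1 + 2*64 + 24) + (20*5)*(-15) = 8*(1 + 128 + 24) + 100*(-15) = 8*153 - 1500 = 1224 - 1500 = -276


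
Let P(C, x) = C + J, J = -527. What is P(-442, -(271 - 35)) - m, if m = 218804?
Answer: -219773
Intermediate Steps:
P(C, x) = -527 + C (P(C, x) = C - 527 = -527 + C)
P(-442, -(271 - 35)) - m = (-527 - 442) - 1*218804 = -969 - 218804 = -219773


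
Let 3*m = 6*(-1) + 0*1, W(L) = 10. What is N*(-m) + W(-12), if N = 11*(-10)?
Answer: -210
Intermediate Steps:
m = -2 (m = (6*(-1) + 0*1)/3 = (-6 + 0)/3 = (1/3)*(-6) = -2)
N = -110
N*(-m) + W(-12) = -(-110)*(-2) + 10 = -110*2 + 10 = -220 + 10 = -210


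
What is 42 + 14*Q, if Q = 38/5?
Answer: 742/5 ≈ 148.40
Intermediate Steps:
Q = 38/5 (Q = 38*(⅕) = 38/5 ≈ 7.6000)
42 + 14*Q = 42 + 14*(38/5) = 42 + 532/5 = 742/5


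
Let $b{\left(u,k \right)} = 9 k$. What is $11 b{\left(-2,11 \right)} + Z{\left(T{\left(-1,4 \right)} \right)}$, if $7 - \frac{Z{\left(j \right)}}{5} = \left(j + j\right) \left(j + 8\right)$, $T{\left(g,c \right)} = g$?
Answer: $1194$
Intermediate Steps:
$Z{\left(j \right)} = 35 - 10 j \left(8 + j\right)$ ($Z{\left(j \right)} = 35 - 5 \left(j + j\right) \left(j + 8\right) = 35 - 5 \cdot 2 j \left(8 + j\right) = 35 - 10 j \left(8 + j\right)$)
$11 b{\left(-2,11 \right)} + Z{\left(T{\left(-1,4 \right)} \right)} = 11 \cdot 9 \cdot 11 - \left(-115 + 10\right) = 11 \cdot 99 + \left(35 + 80 - 10\right) = 1089 + \left(35 + 80 - 10\right) = 1089 + 105 = 1194$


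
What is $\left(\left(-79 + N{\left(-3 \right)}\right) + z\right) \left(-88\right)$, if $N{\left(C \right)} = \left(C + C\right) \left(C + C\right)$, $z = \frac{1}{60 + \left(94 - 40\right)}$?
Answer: $\frac{215644}{57} \approx 3783.2$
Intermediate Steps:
$z = \frac{1}{114}$ ($z = \frac{1}{60 + \left(94 - 40\right)} = \frac{1}{60 + 54} = \frac{1}{114} \approx 0.0087719$)
$N{\left(C \right)} = 4 C^{2}$ ($N{\left(C \right)} = 2 C 2 C = 4 C^{2}$)
$\left(\left(-79 + N{\left(-3 \right)}\right) + z\right) \left(-88\right) = \left(\left(-79 + 4 \left(-3\right)^{2}\right) + \frac{1}{114}\right) \left(-88\right) = \left(\left(-79 + 4 \cdot 9\right) + \frac{1}{114}\right) \left(-88\right) = \left(\left(-79 + 36\right) + \frac{1}{114}\right) \left(-88\right) = \left(-43 + \frac{1}{114}\right) \left(-88\right) = \left(- \frac{4901}{114}\right) \left(-88\right) = \frac{215644}{57}$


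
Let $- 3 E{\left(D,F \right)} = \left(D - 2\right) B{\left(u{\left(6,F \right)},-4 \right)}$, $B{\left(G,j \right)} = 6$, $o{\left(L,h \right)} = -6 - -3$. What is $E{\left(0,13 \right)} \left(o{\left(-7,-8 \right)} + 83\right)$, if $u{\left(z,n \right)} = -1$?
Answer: $320$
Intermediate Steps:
$o{\left(L,h \right)} = -3$ ($o{\left(L,h \right)} = -6 + 3 = -3$)
$E{\left(D,F \right)} = 4 - 2 D$ ($E{\left(D,F \right)} = - \frac{\left(D - 2\right) 6}{3} = - \frac{\left(-2 + D\right) 6}{3} = - \frac{-12 + 6 D}{3} = 4 - 2 D$)
$E{\left(0,13 \right)} \left(o{\left(-7,-8 \right)} + 83\right) = \left(4 - 0\right) \left(-3 + 83\right) = \left(4 + 0\right) 80 = 4 \cdot 80 = 320$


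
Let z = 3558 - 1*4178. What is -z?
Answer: 620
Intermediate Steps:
z = -620 (z = 3558 - 4178 = -620)
-z = -1*(-620) = 620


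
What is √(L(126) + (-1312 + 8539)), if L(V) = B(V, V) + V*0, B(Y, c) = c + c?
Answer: 3*√831 ≈ 86.481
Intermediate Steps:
B(Y, c) = 2*c
L(V) = 2*V (L(V) = 2*V + V*0 = 2*V + 0 = 2*V)
√(L(126) + (-1312 + 8539)) = √(2*126 + (-1312 + 8539)) = √(252 + 7227) = √7479 = 3*√831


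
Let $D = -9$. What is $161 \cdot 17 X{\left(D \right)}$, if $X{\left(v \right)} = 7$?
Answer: $19159$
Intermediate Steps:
$161 \cdot 17 X{\left(D \right)} = 161 \cdot 17 \cdot 7 = 2737 \cdot 7 = 19159$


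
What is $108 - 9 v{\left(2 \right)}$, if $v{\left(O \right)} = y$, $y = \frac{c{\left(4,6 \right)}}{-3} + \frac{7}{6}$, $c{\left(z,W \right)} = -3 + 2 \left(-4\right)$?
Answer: $\frac{129}{2} \approx 64.5$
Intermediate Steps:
$c{\left(z,W \right)} = -11$ ($c{\left(z,W \right)} = -3 - 8 = -11$)
$y = \frac{29}{6}$ ($y = - \frac{11}{-3} + \frac{7}{6} = \left(-11\right) \left(- \frac{1}{3}\right) + 7 \cdot \frac{1}{6} = \frac{11}{3} + \frac{7}{6} = \frac{29}{6} \approx 4.8333$)
$v{\left(O \right)} = \frac{29}{6}$
$108 - 9 v{\left(2 \right)} = 108 - \frac{87}{2} = \frac{129}{2}$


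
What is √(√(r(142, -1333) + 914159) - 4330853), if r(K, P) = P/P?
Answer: √(-4330853 + 4*√57135) ≈ 2080.8*I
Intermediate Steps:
r(K, P) = 1
√(√(r(142, -1333) + 914159) - 4330853) = √(√(1 + 914159) - 4330853) = √(√914160 - 4330853) = √(4*√57135 - 4330853) = √(-4330853 + 4*√57135)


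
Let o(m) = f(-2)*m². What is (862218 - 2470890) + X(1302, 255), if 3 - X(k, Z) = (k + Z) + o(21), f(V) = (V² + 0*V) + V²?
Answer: -1613754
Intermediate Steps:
f(V) = 2*V² (f(V) = (V² + 0) + V² = V² + V² = 2*V²)
o(m) = 8*m² (o(m) = (2*(-2)²)*m² = (2*4)*m² = 8*m²)
X(k, Z) = -3525 - Z - k (X(k, Z) = 3 - ((k + Z) + 8*21²) = 3 - ((Z + k) + 8*441) = 3 - ((Z + k) + 3528) = 3 - (3528 + Z + k) = 3 + (-3528 - Z - k) = -3525 - Z - k)
(862218 - 2470890) + X(1302, 255) = (862218 - 2470890) + (-3525 - 1*255 - 1*1302) = -1608672 + (-3525 - 255 - 1302) = -1608672 - 5082 = -1613754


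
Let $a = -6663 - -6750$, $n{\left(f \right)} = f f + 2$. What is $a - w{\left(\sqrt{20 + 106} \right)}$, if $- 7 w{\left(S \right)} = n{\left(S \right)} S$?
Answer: $87 + \frac{384 \sqrt{14}}{7} \approx 292.26$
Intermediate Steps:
$n{\left(f \right)} = 2 + f^{2}$ ($n{\left(f \right)} = f^{2} + 2 = 2 + f^{2}$)
$w{\left(S \right)} = - \frac{S \left(2 + S^{2}\right)}{7}$ ($w{\left(S \right)} = - \frac{\left(2 + S^{2}\right) S}{7} = - \frac{S \left(2 + S^{2}\right)}{7}$)
$a = 87$ ($a = -6663 + 6750 = 87$)
$a - w{\left(\sqrt{20 + 106} \right)} = 87 - - \frac{\sqrt{20 + 106} \left(2 + \left(\sqrt{20 + 106}\right)^{2}\right)}{7} = 87 - - \frac{\sqrt{126} \left(2 + \left(\sqrt{126}\right)^{2}\right)}{7} = 87 - - \frac{3 \sqrt{14} \left(2 + \left(3 \sqrt{14}\right)^{2}\right)}{7} = 87 - - \frac{3 \sqrt{14} \left(2 + 126\right)}{7} = 87 - \left(- \frac{1}{7}\right) 3 \sqrt{14} \cdot 128 = 87 - - \frac{384 \sqrt{14}}{7} = 87 + \frac{384 \sqrt{14}}{7}$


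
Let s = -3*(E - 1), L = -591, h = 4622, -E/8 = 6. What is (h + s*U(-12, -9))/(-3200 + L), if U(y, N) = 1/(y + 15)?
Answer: -4671/3791 ≈ -1.2321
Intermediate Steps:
E = -48 (E = -8*6 = -48)
s = 147 (s = -3*(-48 - 1) = -3*(-49) = 147)
U(y, N) = 1/(15 + y)
(h + s*U(-12, -9))/(-3200 + L) = (4622 + 147/(15 - 12))/(-3200 - 591) = (4622 + 147/3)/(-3791) = (4622 + 147*(⅓))*(-1/3791) = (4622 + 49)*(-1/3791) = 4671*(-1/3791) = -4671/3791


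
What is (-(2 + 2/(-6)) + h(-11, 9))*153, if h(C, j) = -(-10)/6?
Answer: 0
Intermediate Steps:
h(C, j) = 5/3 (h(C, j) = -(-10)/6 = -1*(-5/3) = 5/3)
(-(2 + 2/(-6)) + h(-11, 9))*153 = (-(2 + 2/(-6)) + 5/3)*153 = (-(2 + 2*(-⅙)) + 5/3)*153 = (-(2 - ⅓) + 5/3)*153 = (-1*5/3 + 5/3)*153 = (-5/3 + 5/3)*153 = 0*153 = 0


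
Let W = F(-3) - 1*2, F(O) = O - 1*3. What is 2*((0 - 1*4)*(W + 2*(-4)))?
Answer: 128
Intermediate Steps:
F(O) = -3 + O (F(O) = O - 3 = -3 + O)
W = -8 (W = (-3 - 3) - 1*2 = -6 - 2 = -8)
2*((0 - 1*4)*(W + 2*(-4))) = 2*((0 - 1*4)*(-8 + 2*(-4))) = 2*((0 - 4)*(-8 - 8)) = 2*(-4*(-16)) = 2*64 = 128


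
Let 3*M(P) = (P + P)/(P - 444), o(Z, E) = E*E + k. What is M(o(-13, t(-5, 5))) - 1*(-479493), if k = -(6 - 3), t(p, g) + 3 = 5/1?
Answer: 637246195/1329 ≈ 4.7949e+5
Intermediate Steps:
t(p, g) = 2 (t(p, g) = -3 + 5/1 = -3 + 5*1 = -3 + 5 = 2)
k = -3 (k = -1*3 = -3)
o(Z, E) = -3 + E**2 (o(Z, E) = E*E - 3 = E**2 - 3 = -3 + E**2)
M(P) = 2*P/(3*(-444 + P)) (M(P) = ((P + P)/(P - 444))/3 = ((2*P)/(-444 + P))/3 = (2*P/(-444 + P))/3 = 2*P/(3*(-444 + P)))
M(o(-13, t(-5, 5))) - 1*(-479493) = 2*(-3 + 2**2)/(3*(-444 + (-3 + 2**2))) - 1*(-479493) = 2*(-3 + 4)/(3*(-444 + (-3 + 4))) + 479493 = (2/3)*1/(-444 + 1) + 479493 = (2/3)*1/(-443) + 479493 = (2/3)*1*(-1/443) + 479493 = -2/1329 + 479493 = 637246195/1329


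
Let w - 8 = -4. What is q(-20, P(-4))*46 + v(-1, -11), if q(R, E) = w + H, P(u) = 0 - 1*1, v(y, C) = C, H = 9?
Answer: 587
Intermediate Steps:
P(u) = -1 (P(u) = 0 - 1 = -1)
w = 4 (w = 8 - 4 = 4)
q(R, E) = 13 (q(R, E) = 4 + 9 = 13)
q(-20, P(-4))*46 + v(-1, -11) = 13*46 - 11 = 598 - 11 = 587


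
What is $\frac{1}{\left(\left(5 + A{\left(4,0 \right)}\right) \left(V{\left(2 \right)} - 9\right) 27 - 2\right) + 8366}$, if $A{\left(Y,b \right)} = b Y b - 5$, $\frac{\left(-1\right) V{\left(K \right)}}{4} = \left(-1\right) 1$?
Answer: $\frac{1}{8364} \approx 0.00011956$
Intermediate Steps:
$V{\left(K \right)} = 4$ ($V{\left(K \right)} = - 4 \left(\left(-1\right) 1\right) = \left(-4\right) \left(-1\right) = 4$)
$A{\left(Y,b \right)} = -5 + Y b^{2}$ ($A{\left(Y,b \right)} = Y b b - 5 = Y b^{2} - 5 = -5 + Y b^{2}$)
$\frac{1}{\left(\left(5 + A{\left(4,0 \right)}\right) \left(V{\left(2 \right)} - 9\right) 27 - 2\right) + 8366} = \frac{1}{\left(\left(5 - \left(5 - 4 \cdot 0^{2}\right)\right) \left(4 - 9\right) 27 - 2\right) + 8366} = \frac{1}{\left(\left(5 + \left(-5 + 4 \cdot 0\right)\right) \left(-5\right) 27 - 2\right) + 8366} = \frac{1}{\left(\left(5 + \left(-5 + 0\right)\right) \left(-5\right) 27 - 2\right) + 8366} = \frac{1}{\left(\left(5 - 5\right) \left(-5\right) 27 - 2\right) + 8366} = \frac{1}{\left(0 \left(-5\right) 27 - 2\right) + 8366} = \frac{1}{\left(0 \cdot 27 - 2\right) + 8366} = \frac{1}{\left(0 - 2\right) + 8366} = \frac{1}{-2 + 8366} = \frac{1}{8364}$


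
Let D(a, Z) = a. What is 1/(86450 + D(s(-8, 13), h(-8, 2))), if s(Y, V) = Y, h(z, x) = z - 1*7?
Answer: 1/86442 ≈ 1.1568e-5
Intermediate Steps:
h(z, x) = -7 + z (h(z, x) = z - 7 = -7 + z)
1/(86450 + D(s(-8, 13), h(-8, 2))) = 1/(86450 - 8) = 1/86442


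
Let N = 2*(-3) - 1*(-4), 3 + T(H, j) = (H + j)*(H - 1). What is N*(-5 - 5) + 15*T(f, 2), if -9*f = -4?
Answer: -1225/27 ≈ -45.370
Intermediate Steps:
f = 4/9 (f = -⅑*(-4) = 4/9 ≈ 0.44444)
T(H, j) = -3 + (-1 + H)*(H + j) (T(H, j) = -3 + (H + j)*(H - 1) = -3 + (H + j)*(-1 + H) = -3 + (-1 + H)*(H + j))
N = -2 (N = -6 + 4 = -2)
N*(-5 - 5) + 15*T(f, 2) = -2*(-5 - 5) + 15*(-3 + (4/9)² - 1*4/9 - 1*2 + (4/9)*2) = -2*(-10) + 15*(-3 + 16/81 - 4/9 - 2 + 8/9) = 20 + 15*(-353/81) = 20 - 1765/27 = -1225/27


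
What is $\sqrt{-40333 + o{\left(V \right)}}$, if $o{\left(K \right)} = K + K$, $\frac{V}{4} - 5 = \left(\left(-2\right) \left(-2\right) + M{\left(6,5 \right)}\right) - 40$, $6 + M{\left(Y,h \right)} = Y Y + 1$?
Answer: $i \sqrt{40333} \approx 200.83 i$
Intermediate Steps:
$M{\left(Y,h \right)} = -5 + Y^{2}$ ($M{\left(Y,h \right)} = -6 + \left(Y Y + 1\right) = -6 + \left(Y^{2} + 1\right) = -6 + \left(1 + Y^{2}\right) = -5 + Y^{2}$)
$V = 0$ ($V = 20 + 4 \left(\left(\left(-2\right) \left(-2\right) - \left(5 - 6^{2}\right)\right) - 40\right) = 20 + 4 \left(\left(4 + \left(-5 + 36\right)\right) - 40\right) = 20 + 4 \left(\left(4 + 31\right) - 40\right) = 20 + 4 \left(35 - 40\right) = 20 + 4 \left(-5\right) = 20 - 20 = 0$)
$o{\left(K \right)} = 2 K$
$\sqrt{-40333 + o{\left(V \right)}} = \sqrt{-40333 + 2 \cdot 0} = \sqrt{-40333 + 0} = \sqrt{-40333} = i \sqrt{40333}$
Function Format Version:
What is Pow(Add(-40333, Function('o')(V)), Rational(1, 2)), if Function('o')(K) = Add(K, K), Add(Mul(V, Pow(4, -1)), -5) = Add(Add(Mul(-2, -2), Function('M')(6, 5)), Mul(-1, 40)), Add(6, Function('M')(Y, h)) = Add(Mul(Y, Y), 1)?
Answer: Mul(I, Pow(40333, Rational(1, 2))) ≈ Mul(200.83, I)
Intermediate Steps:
Function('M')(Y, h) = Add(-5, Pow(Y, 2)) (Function('M')(Y, h) = Add(-6, Add(Mul(Y, Y), 1)) = Add(-6, Add(Pow(Y, 2), 1)) = Add(-6, Add(1, Pow(Y, 2))) = Add(-5, Pow(Y, 2)))
V = 0 (V = Add(20, Mul(4, Add(Add(Mul(-2, -2), Add(-5, Pow(6, 2))), Mul(-1, 40)))) = Add(20, Mul(4, Add(Add(4, Add(-5, 36)), -40))) = Add(20, Mul(4, Add(Add(4, 31), -40))) = Add(20, Mul(4, Add(35, -40))) = Add(20, Mul(4, -5)) = Add(20, -20) = 0)
Function('o')(K) = Mul(2, K)
Pow(Add(-40333, Function('o')(V)), Rational(1, 2)) = Pow(Add(-40333, Mul(2, 0)), Rational(1, 2)) = Pow(Add(-40333, 0), Rational(1, 2)) = Pow(-40333, Rational(1, 2)) = Mul(I, Pow(40333, Rational(1, 2)))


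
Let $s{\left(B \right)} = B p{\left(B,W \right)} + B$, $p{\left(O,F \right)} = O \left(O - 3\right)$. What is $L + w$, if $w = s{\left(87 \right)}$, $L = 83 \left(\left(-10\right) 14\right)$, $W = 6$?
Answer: $624263$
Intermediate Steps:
$p{\left(O,F \right)} = O \left(-3 + O\right)$
$s{\left(B \right)} = B + B^{2} \left(-3 + B\right)$ ($s{\left(B \right)} = B B \left(-3 + B\right) + B = B^{2} \left(-3 + B\right) + B = B + B^{2} \left(-3 + B\right)$)
$L = -11620$ ($L = 83 \left(-140\right) = -11620$)
$w = 635883$ ($w = 87 \left(1 + 87 \left(-3 + 87\right)\right) = 87 \left(1 + 87 \cdot 84\right) = 87 \left(1 + 7308\right) = 87 \cdot 7309 = 635883$)
$L + w = -11620 + 635883 = 624263$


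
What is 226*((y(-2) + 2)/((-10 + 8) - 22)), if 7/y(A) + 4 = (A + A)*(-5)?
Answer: -1469/64 ≈ -22.953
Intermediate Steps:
y(A) = 7/(-4 - 10*A) (y(A) = 7/(-4 + (A + A)*(-5)) = 7/(-4 + (2*A)*(-5)) = 7/(-4 - 10*A))
226*((y(-2) + 2)/((-10 + 8) - 22)) = 226*((-7/(4 + 10*(-2)) + 2)/((-10 + 8) - 22)) = 226*((-7/(4 - 20) + 2)/(-2 - 22)) = 226*((-7/(-16) + 2)/(-24)) = 226*((-7*(-1/16) + 2)*(-1/24)) = 226*((7/16 + 2)*(-1/24)) = 226*((39/16)*(-1/24)) = 226*(-13/128) = -1469/64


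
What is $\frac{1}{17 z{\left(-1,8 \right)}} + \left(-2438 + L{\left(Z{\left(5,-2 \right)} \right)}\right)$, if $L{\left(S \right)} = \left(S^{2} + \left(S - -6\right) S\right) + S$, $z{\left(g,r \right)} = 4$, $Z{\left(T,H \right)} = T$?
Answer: $- \frac{160003}{68} \approx -2353.0$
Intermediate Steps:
$L{\left(S \right)} = S + S^{2} + S \left(6 + S\right)$ ($L{\left(S \right)} = \left(S^{2} + \left(S + 6\right) S\right) + S = \left(S^{2} + \left(6 + S\right) S\right) + S = \left(S^{2} + S \left(6 + S\right)\right) + S = S + S^{2} + S \left(6 + S\right)$)
$\frac{1}{17 z{\left(-1,8 \right)}} + \left(-2438 + L{\left(Z{\left(5,-2 \right)} \right)}\right) = \frac{1}{17 \cdot 4} - \left(2438 - 5 \left(7 + 2 \cdot 5\right)\right) = \frac{1}{68} - \left(2438 - 5 \left(7 + 10\right)\right) = \frac{1}{68} + \left(-2438 + 5 \cdot 17\right) = \frac{1}{68} + \left(-2438 + 85\right) = \frac{1}{68} - 2353 = - \frac{160003}{68}$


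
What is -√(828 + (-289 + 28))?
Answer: -9*√7 ≈ -23.812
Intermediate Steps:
-√(828 + (-289 + 28)) = -√(828 - 261) = -√567 = -9*√7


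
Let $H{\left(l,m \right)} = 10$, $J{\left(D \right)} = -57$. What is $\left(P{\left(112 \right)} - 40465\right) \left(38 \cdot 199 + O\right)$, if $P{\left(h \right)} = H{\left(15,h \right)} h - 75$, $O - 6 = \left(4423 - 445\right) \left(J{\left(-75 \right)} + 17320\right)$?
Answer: $-2707357006440$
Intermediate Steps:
$O = 68672220$ ($O = 6 + \left(4423 - 445\right) \left(-57 + 17320\right) = 6 + 3978 \cdot 17263 = 6 + 68672214 = 68672220$)
$P{\left(h \right)} = -75 + 10 h$ ($P{\left(h \right)} = 10 h - 75 = -75 + 10 h$)
$\left(P{\left(112 \right)} - 40465\right) \left(38 \cdot 199 + O\right) = \left(\left(-75 + 10 \cdot 112\right) - 40465\right) \left(38 \cdot 199 + 68672220\right) = \left(\left(-75 + 1120\right) - 40465\right) \left(7562 + 68672220\right) = \left(1045 - 40465\right) 68679782 = \left(-39420\right) 68679782 = -2707357006440$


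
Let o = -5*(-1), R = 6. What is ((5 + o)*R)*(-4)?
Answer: -240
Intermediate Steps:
o = 5
((5 + o)*R)*(-4) = ((5 + 5)*6)*(-4) = (10*6)*(-4) = 60*(-4) = -240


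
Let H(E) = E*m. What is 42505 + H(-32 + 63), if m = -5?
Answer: 42350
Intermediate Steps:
H(E) = -5*E (H(E) = E*(-5) = -5*E)
42505 + H(-32 + 63) = 42505 - 5*(-32 + 63) = 42505 - 5*31 = 42505 - 155 = 42350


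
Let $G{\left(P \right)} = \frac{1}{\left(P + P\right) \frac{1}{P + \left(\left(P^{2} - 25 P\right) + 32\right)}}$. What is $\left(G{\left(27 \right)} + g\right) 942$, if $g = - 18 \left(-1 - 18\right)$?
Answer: $\frac{2917217}{9} \approx 3.2414 \cdot 10^{5}$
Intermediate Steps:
$g = 342$ ($g = \left(-18\right) \left(-19\right) = 342$)
$G{\left(P \right)} = \frac{32 + P^{2} - 24 P}{2 P}$ ($G{\left(P \right)} = \frac{1}{2 P \frac{1}{P + \left(32 + P^{2} - 25 P\right)}} = \frac{1}{2 P \frac{1}{32 + P^{2} - 24 P}} = \frac{32 + P^{2} - 24 P}{2 P}$)
$\left(G{\left(27 \right)} + g\right) 942 = \left(\left(-12 + \frac{1}{2} \cdot 27 + \frac{16}{27}\right) + 342\right) 942 = \left(\left(-12 + \frac{27}{2} + 16 \cdot \frac{1}{27}\right) + 342\right) 942 = \left(\left(-12 + \frac{27}{2} + \frac{16}{27}\right) + 342\right) 942 = \left(\frac{113}{54} + 342\right) 942 = \frac{18581}{54} \cdot 942 = \frac{2917217}{9}$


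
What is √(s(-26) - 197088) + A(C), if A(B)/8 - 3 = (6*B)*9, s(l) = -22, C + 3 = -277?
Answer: -120936 + I*√197110 ≈ -1.2094e+5 + 443.97*I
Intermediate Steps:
C = -280 (C = -3 - 277 = -280)
A(B) = 24 + 432*B (A(B) = 24 + 8*((6*B)*9) = 24 + 8*(54*B) = 24 + 432*B)
√(s(-26) - 197088) + A(C) = √(-22 - 197088) + (24 + 432*(-280)) = √(-197110) + (24 - 120960) = I*√197110 - 120936 = -120936 + I*√197110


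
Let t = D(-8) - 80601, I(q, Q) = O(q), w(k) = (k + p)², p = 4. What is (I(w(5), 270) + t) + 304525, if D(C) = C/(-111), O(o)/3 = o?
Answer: 24882545/111 ≈ 2.2417e+5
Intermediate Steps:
O(o) = 3*o
w(k) = (4 + k)² (w(k) = (k + 4)² = (4 + k)²)
D(C) = -C/111 (D(C) = C*(-1/111) = -C/111)
I(q, Q) = 3*q
t = -8946703/111 (t = -1/111*(-8) - 80601 = 8/111 - 80601 = -8946703/111 ≈ -80601.)
(I(w(5), 270) + t) + 304525 = (3*(4 + 5)² - 8946703/111) + 304525 = (3*9² - 8946703/111) + 304525 = (3*81 - 8946703/111) + 304525 = (243 - 8946703/111) + 304525 = -8919730/111 + 304525 = 24882545/111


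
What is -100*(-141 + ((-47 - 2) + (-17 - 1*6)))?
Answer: 21300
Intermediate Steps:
-100*(-141 + ((-47 - 2) + (-17 - 1*6))) = -100*(-141 + (-49 + (-17 - 6))) = -100*(-141 + (-49 - 23)) = -100*(-141 - 72) = -100*(-213) = 21300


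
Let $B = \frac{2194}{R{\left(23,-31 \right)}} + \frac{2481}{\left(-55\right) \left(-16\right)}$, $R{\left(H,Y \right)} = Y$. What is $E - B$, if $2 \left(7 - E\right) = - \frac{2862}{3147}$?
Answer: $\frac{2157975241}{28616720} \approx 75.41$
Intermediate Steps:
$E = \frac{7820}{1049}$ ($E = 7 - \frac{\left(-2862\right) \frac{1}{3147}}{2} = 7 - - \frac{477}{1049} = 7 + \frac{477}{1049} = \frac{7820}{1049} \approx 7.4547$)
$B = - \frac{1853809}{27280}$ ($B = \frac{2194}{-31} + \frac{2481}{\left(-55\right) \left(-16\right)} = 2194 \left(- \frac{1}{31}\right) + \frac{2481}{880} = - \frac{2194}{31} + 2481 \cdot \frac{1}{880} = - \frac{2194}{31} + \frac{2481}{880} = - \frac{1853809}{27280} \approx -67.955$)
$E - B = \frac{7820}{1049} - - \frac{1853809}{27280} = \frac{7820}{1049} + \frac{1853809}{27280} = \frac{2157975241}{28616720}$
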